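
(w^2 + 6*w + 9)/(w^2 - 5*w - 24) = (w + 3)/(w - 8)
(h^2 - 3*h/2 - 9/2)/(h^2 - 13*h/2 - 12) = (h - 3)/(h - 8)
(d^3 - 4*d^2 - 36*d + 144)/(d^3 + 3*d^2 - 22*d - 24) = (d - 6)/(d + 1)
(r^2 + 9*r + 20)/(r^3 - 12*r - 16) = (r^2 + 9*r + 20)/(r^3 - 12*r - 16)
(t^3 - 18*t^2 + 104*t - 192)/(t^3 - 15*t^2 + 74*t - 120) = (t - 8)/(t - 5)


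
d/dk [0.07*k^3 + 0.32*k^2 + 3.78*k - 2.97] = 0.21*k^2 + 0.64*k + 3.78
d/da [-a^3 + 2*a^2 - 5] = a*(4 - 3*a)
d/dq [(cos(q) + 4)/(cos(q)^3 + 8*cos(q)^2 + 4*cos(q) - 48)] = 2*(cos(q) + 2)*sin(q)/((cos(q) - 2)^2*(cos(q) + 6)^2)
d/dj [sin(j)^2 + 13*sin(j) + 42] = (2*sin(j) + 13)*cos(j)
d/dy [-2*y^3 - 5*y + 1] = -6*y^2 - 5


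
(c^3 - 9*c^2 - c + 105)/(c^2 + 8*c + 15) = (c^2 - 12*c + 35)/(c + 5)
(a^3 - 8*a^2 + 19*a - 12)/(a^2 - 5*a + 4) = a - 3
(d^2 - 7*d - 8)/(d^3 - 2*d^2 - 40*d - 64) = (d + 1)/(d^2 + 6*d + 8)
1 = 1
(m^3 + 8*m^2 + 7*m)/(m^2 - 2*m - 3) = m*(m + 7)/(m - 3)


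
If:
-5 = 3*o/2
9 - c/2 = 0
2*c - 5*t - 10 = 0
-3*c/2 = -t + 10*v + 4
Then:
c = 18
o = -10/3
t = 26/5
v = -129/50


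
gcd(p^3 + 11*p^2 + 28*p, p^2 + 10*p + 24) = p + 4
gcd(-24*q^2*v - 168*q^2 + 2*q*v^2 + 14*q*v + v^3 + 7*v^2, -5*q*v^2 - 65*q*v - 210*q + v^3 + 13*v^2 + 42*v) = v + 7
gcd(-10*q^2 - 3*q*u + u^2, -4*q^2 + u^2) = 2*q + u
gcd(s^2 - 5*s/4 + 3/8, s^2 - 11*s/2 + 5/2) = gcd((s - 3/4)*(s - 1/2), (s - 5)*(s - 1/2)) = s - 1/2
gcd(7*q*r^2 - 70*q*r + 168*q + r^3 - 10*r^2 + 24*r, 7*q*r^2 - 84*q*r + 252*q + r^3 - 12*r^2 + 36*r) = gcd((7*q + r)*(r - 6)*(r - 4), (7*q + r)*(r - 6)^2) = 7*q*r - 42*q + r^2 - 6*r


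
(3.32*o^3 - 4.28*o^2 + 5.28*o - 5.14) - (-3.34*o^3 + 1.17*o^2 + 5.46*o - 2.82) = 6.66*o^3 - 5.45*o^2 - 0.18*o - 2.32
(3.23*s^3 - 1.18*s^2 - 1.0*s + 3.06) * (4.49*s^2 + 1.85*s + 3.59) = 14.5027*s^5 + 0.677300000000001*s^4 + 4.9227*s^3 + 7.6532*s^2 + 2.071*s + 10.9854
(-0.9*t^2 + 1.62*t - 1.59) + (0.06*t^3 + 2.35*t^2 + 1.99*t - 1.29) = 0.06*t^3 + 1.45*t^2 + 3.61*t - 2.88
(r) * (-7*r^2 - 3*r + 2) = -7*r^3 - 3*r^2 + 2*r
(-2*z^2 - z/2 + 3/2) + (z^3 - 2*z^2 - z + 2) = z^3 - 4*z^2 - 3*z/2 + 7/2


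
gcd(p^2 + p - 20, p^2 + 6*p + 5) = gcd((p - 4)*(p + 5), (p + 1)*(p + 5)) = p + 5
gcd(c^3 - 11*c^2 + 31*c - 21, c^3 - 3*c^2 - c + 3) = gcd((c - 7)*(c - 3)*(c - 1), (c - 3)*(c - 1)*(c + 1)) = c^2 - 4*c + 3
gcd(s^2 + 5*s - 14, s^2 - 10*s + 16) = s - 2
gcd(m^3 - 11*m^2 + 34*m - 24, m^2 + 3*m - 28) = m - 4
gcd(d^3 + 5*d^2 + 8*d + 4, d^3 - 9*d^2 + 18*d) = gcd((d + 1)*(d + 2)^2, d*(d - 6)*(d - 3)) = 1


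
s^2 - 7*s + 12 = (s - 4)*(s - 3)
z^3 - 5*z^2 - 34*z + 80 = (z - 8)*(z - 2)*(z + 5)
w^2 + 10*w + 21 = (w + 3)*(w + 7)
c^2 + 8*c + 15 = (c + 3)*(c + 5)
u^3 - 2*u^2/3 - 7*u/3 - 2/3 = (u - 2)*(u + 1/3)*(u + 1)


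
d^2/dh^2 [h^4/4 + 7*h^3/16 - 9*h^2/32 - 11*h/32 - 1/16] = 3*h^2 + 21*h/8 - 9/16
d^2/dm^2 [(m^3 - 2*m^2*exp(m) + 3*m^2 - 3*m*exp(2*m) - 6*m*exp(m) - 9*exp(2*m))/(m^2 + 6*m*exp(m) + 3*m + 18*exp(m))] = (-8*m^3 + 36*m^2*exp(m) - 54*m*exp(2*m) - 180*m*exp(m) - 108*exp(3*m) + 90*exp(m))*exp(m)/(m^3 + 18*m^2*exp(m) + 108*m*exp(2*m) + 216*exp(3*m))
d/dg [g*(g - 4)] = 2*g - 4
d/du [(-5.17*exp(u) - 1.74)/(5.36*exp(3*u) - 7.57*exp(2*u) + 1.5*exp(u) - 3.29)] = (55.4224*exp(3*u) - 11.1577*exp(2*u) - 26.3436*exp(u) + 19.6193)*exp(u)/(28.7296*exp(6*u) - 81.1504*exp(5*u) + 73.3849*exp(4*u) - 57.9788*exp(3*u) + 52.0606*exp(2*u) - 9.87*exp(u) + 10.8241)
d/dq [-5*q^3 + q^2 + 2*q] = -15*q^2 + 2*q + 2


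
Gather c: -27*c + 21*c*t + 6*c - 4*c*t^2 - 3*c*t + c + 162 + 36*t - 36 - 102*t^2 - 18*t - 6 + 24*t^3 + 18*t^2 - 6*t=c*(-4*t^2 + 18*t - 20) + 24*t^3 - 84*t^2 + 12*t + 120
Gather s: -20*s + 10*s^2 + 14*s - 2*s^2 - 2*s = 8*s^2 - 8*s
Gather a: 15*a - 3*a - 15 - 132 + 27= 12*a - 120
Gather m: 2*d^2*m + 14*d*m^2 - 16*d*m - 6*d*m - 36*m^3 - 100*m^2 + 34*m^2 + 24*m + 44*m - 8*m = -36*m^3 + m^2*(14*d - 66) + m*(2*d^2 - 22*d + 60)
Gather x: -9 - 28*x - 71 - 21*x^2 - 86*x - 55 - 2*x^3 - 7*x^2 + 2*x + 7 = -2*x^3 - 28*x^2 - 112*x - 128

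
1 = 1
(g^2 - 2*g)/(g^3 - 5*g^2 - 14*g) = (2 - g)/(-g^2 + 5*g + 14)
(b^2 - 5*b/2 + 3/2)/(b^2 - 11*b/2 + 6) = (b - 1)/(b - 4)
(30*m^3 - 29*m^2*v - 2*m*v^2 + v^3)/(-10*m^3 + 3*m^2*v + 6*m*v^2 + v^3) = (-6*m + v)/(2*m + v)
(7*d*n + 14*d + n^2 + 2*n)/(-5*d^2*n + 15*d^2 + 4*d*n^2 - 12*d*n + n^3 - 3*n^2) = (-7*d*n - 14*d - n^2 - 2*n)/(5*d^2*n - 15*d^2 - 4*d*n^2 + 12*d*n - n^3 + 3*n^2)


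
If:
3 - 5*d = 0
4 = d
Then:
No Solution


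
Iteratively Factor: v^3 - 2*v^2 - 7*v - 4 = (v - 4)*(v^2 + 2*v + 1) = (v - 4)*(v + 1)*(v + 1)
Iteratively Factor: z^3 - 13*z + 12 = (z - 3)*(z^2 + 3*z - 4) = (z - 3)*(z + 4)*(z - 1)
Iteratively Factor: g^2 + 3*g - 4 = (g + 4)*(g - 1)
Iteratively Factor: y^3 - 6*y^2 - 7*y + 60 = (y - 4)*(y^2 - 2*y - 15) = (y - 4)*(y + 3)*(y - 5)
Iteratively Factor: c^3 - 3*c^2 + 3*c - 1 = (c - 1)*(c^2 - 2*c + 1) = (c - 1)^2*(c - 1)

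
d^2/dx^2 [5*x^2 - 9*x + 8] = 10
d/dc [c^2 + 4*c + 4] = 2*c + 4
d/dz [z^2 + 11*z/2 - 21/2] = 2*z + 11/2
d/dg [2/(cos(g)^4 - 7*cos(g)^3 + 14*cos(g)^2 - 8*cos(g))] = 2*(4*cos(g)^3 - 21*cos(g)^2 + 28*cos(g) - 8)*sin(g)/((cos(g)^3 - 7*cos(g)^2 + 14*cos(g) - 8)^2*cos(g)^2)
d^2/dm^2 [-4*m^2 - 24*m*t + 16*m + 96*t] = -8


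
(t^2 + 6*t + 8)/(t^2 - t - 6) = (t + 4)/(t - 3)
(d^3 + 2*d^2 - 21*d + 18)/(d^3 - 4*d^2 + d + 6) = (d^2 + 5*d - 6)/(d^2 - d - 2)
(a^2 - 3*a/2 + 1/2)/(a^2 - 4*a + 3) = (a - 1/2)/(a - 3)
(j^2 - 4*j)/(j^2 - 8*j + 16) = j/(j - 4)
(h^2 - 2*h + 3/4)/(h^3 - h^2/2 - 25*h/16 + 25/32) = 8*(2*h - 3)/(16*h^2 - 25)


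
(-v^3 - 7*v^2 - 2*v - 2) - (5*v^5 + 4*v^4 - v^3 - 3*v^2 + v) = -5*v^5 - 4*v^4 - 4*v^2 - 3*v - 2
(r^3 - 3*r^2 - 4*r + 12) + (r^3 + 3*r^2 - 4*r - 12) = 2*r^3 - 8*r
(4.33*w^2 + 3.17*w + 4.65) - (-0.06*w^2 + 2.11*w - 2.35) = 4.39*w^2 + 1.06*w + 7.0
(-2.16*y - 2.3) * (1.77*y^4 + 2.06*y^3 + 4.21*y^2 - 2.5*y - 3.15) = -3.8232*y^5 - 8.5206*y^4 - 13.8316*y^3 - 4.283*y^2 + 12.554*y + 7.245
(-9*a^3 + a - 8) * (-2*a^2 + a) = 18*a^5 - 9*a^4 - 2*a^3 + 17*a^2 - 8*a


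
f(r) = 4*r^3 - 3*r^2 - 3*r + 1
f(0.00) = 1.00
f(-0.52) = 1.19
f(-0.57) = 0.99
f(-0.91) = -1.77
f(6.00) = 739.00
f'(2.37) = 50.18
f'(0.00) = -3.00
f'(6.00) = 393.00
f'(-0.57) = 4.32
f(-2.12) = -44.24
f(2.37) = 30.29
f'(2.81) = 74.89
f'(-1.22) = 22.18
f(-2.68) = -89.50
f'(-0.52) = 3.36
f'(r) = 12*r^2 - 6*r - 3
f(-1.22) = -7.07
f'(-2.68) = 99.27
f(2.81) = 57.63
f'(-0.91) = 12.40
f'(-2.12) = 63.65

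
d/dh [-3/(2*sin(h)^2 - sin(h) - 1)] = 3*(4*sin(h) - 1)*cos(h)/(sin(h) + cos(2*h))^2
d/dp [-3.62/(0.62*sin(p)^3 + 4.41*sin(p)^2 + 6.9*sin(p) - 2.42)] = (6.7332*sin(p)^2 + 31.9284*sin(p) + 24.978)*cos(p)/(0.62*sin(p)^3 + 4.41*sin(p)^2 + 6.9*sin(p) - 2.42)^2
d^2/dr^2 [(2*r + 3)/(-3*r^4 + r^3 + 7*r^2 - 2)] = 2*(-r^2*(2*r + 3)*(-12*r^2 + 3*r + 14)^2 + (24*r^3 - 6*r^2 - 28*r - (2*r + 3)*(-18*r^2 + 3*r + 7))*(3*r^4 - r^3 - 7*r^2 + 2))/(3*r^4 - r^3 - 7*r^2 + 2)^3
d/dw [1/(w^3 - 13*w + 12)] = (13 - 3*w^2)/(w^3 - 13*w + 12)^2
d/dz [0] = 0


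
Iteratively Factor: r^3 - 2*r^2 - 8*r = (r)*(r^2 - 2*r - 8) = r*(r - 4)*(r + 2)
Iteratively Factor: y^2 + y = (y + 1)*(y)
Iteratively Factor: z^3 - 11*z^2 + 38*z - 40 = (z - 5)*(z^2 - 6*z + 8) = (z - 5)*(z - 2)*(z - 4)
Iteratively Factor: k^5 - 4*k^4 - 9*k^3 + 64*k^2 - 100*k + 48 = (k - 2)*(k^4 - 2*k^3 - 13*k^2 + 38*k - 24) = (k - 2)^2*(k^3 - 13*k + 12) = (k - 2)^2*(k - 1)*(k^2 + k - 12) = (k - 2)^2*(k - 1)*(k + 4)*(k - 3)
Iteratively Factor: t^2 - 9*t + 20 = (t - 5)*(t - 4)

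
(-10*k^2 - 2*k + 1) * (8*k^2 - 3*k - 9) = -80*k^4 + 14*k^3 + 104*k^2 + 15*k - 9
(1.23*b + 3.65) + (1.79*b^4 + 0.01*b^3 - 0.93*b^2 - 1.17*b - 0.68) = 1.79*b^4 + 0.01*b^3 - 0.93*b^2 + 0.0600000000000001*b + 2.97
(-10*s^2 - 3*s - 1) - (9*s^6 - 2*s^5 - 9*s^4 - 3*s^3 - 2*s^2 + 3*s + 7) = -9*s^6 + 2*s^5 + 9*s^4 + 3*s^3 - 8*s^2 - 6*s - 8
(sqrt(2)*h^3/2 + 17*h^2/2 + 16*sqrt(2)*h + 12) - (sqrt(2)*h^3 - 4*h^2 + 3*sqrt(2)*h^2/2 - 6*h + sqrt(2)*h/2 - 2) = -sqrt(2)*h^3/2 - 3*sqrt(2)*h^2/2 + 25*h^2/2 + 6*h + 31*sqrt(2)*h/2 + 14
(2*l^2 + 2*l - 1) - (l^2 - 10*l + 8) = l^2 + 12*l - 9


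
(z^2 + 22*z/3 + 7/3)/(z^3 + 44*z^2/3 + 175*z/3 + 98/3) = (3*z + 1)/(3*z^2 + 23*z + 14)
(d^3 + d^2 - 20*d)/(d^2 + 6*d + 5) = d*(d - 4)/(d + 1)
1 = 1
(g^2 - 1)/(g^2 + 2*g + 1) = (g - 1)/(g + 1)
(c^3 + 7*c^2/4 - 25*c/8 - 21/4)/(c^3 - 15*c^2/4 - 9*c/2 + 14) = (c + 3/2)/(c - 4)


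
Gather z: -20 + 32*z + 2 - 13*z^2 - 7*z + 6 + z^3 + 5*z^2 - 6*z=z^3 - 8*z^2 + 19*z - 12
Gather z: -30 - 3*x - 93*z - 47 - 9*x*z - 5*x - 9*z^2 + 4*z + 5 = -8*x - 9*z^2 + z*(-9*x - 89) - 72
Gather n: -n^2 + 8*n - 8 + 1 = -n^2 + 8*n - 7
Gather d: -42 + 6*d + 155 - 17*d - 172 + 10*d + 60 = 1 - d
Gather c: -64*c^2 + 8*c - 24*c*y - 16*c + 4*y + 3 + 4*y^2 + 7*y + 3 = -64*c^2 + c*(-24*y - 8) + 4*y^2 + 11*y + 6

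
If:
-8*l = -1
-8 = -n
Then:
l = 1/8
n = 8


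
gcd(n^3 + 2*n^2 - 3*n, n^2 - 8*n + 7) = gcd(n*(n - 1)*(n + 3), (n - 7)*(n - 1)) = n - 1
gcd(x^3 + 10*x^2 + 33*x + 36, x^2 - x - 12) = x + 3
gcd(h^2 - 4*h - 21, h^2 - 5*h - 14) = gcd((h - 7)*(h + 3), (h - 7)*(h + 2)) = h - 7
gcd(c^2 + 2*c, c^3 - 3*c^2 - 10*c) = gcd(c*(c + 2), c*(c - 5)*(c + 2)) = c^2 + 2*c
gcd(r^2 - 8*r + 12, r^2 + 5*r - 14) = r - 2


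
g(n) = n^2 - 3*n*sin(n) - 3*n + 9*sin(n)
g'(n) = -3*n*cos(n) + 2*n - 3*sin(n) + 9*cos(n) - 3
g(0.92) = 3.05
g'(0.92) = 0.23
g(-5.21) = 64.42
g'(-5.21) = -4.30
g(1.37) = 2.56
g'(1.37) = -2.22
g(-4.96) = 62.63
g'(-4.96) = -9.98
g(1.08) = 3.01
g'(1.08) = -0.77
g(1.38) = 2.54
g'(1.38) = -2.26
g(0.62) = 2.67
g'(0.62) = 2.31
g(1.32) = 2.66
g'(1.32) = -2.02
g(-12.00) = 204.15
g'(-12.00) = 9.36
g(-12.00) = 204.15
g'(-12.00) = 9.36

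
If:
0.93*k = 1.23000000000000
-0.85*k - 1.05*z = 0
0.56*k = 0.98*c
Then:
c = 0.76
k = 1.32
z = -1.07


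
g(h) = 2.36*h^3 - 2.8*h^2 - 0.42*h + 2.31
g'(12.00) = 951.90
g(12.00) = 3672.15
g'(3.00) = 46.50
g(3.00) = 39.57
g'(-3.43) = 102.08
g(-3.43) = -124.43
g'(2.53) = 30.73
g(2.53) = 21.54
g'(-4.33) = 156.57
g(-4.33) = -239.96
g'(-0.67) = 6.51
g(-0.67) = 0.62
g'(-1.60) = 26.66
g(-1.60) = -13.85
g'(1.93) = 15.14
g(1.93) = 8.04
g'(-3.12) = 85.97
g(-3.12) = -95.31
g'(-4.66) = 179.42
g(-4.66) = -295.36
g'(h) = 7.08*h^2 - 5.6*h - 0.42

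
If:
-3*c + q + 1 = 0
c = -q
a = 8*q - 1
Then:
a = -3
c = 1/4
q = -1/4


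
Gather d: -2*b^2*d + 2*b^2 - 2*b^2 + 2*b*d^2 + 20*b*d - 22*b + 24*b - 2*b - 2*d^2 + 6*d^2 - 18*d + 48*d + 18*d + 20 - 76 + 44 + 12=d^2*(2*b + 4) + d*(-2*b^2 + 20*b + 48)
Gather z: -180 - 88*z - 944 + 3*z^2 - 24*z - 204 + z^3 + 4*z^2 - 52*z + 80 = z^3 + 7*z^2 - 164*z - 1248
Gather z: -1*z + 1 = 1 - z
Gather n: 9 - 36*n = 9 - 36*n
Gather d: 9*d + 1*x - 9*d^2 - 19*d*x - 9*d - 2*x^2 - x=-9*d^2 - 19*d*x - 2*x^2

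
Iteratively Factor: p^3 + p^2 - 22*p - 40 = (p + 4)*(p^2 - 3*p - 10) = (p - 5)*(p + 4)*(p + 2)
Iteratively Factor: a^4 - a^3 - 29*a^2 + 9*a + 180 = (a - 3)*(a^3 + 2*a^2 - 23*a - 60) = (a - 3)*(a + 3)*(a^2 - a - 20) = (a - 5)*(a - 3)*(a + 3)*(a + 4)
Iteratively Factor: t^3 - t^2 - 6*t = (t - 3)*(t^2 + 2*t) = (t - 3)*(t + 2)*(t)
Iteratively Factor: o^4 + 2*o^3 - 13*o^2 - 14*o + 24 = (o - 1)*(o^3 + 3*o^2 - 10*o - 24) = (o - 1)*(o + 4)*(o^2 - o - 6) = (o - 1)*(o + 2)*(o + 4)*(o - 3)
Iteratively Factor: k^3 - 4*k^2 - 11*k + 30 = (k - 5)*(k^2 + k - 6) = (k - 5)*(k - 2)*(k + 3)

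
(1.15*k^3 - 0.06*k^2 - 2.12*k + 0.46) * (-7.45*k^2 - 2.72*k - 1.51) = -8.5675*k^5 - 2.681*k^4 + 14.2207*k^3 + 2.43*k^2 + 1.95*k - 0.6946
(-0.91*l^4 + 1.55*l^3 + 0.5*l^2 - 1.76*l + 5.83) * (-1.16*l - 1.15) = 1.0556*l^5 - 0.7515*l^4 - 2.3625*l^3 + 1.4666*l^2 - 4.7388*l - 6.7045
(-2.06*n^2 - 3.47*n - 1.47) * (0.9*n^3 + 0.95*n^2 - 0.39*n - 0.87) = -1.854*n^5 - 5.08*n^4 - 3.8161*n^3 + 1.749*n^2 + 3.5922*n + 1.2789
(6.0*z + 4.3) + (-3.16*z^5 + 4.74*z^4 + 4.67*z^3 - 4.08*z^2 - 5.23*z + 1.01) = -3.16*z^5 + 4.74*z^4 + 4.67*z^3 - 4.08*z^2 + 0.77*z + 5.31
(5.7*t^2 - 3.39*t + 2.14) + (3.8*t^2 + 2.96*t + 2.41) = 9.5*t^2 - 0.43*t + 4.55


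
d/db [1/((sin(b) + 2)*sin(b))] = -2*(sin(b) + 1)*cos(b)/((sin(b) + 2)^2*sin(b)^2)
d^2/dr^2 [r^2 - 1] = 2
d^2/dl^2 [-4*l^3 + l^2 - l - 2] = 2 - 24*l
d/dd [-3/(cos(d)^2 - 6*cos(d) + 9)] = -6*sin(d)/(cos(d) - 3)^3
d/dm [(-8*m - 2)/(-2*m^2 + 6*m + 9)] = 4*(-4*m^2 - 2*m - 15)/(4*m^4 - 24*m^3 + 108*m + 81)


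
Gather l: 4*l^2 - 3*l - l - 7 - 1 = 4*l^2 - 4*l - 8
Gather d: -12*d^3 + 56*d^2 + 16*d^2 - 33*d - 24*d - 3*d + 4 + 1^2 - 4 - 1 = -12*d^3 + 72*d^2 - 60*d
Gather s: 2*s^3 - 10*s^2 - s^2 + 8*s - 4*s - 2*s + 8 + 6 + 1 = 2*s^3 - 11*s^2 + 2*s + 15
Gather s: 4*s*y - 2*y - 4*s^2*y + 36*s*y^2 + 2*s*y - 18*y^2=-4*s^2*y + s*(36*y^2 + 6*y) - 18*y^2 - 2*y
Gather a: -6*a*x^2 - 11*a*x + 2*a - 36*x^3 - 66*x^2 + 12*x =a*(-6*x^2 - 11*x + 2) - 36*x^3 - 66*x^2 + 12*x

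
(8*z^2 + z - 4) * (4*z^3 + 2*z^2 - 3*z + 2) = 32*z^5 + 20*z^4 - 38*z^3 + 5*z^2 + 14*z - 8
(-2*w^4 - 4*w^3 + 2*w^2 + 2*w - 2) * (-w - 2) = 2*w^5 + 8*w^4 + 6*w^3 - 6*w^2 - 2*w + 4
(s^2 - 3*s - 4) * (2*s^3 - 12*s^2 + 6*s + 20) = 2*s^5 - 18*s^4 + 34*s^3 + 50*s^2 - 84*s - 80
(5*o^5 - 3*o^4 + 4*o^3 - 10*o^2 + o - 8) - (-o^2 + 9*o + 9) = 5*o^5 - 3*o^4 + 4*o^3 - 9*o^2 - 8*o - 17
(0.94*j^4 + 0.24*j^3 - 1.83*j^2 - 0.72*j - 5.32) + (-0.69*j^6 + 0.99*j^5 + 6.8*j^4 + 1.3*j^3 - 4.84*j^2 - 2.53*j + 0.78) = -0.69*j^6 + 0.99*j^5 + 7.74*j^4 + 1.54*j^3 - 6.67*j^2 - 3.25*j - 4.54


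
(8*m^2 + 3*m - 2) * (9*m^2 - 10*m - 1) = 72*m^4 - 53*m^3 - 56*m^2 + 17*m + 2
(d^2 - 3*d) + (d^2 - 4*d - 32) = 2*d^2 - 7*d - 32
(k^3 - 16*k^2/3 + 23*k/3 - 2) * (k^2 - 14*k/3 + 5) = k^5 - 10*k^4 + 338*k^3/9 - 580*k^2/9 + 143*k/3 - 10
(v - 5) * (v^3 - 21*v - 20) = v^4 - 5*v^3 - 21*v^2 + 85*v + 100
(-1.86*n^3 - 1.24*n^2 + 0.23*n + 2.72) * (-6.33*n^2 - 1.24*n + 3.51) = 11.7738*n^5 + 10.1556*n^4 - 6.4469*n^3 - 21.8552*n^2 - 2.5655*n + 9.5472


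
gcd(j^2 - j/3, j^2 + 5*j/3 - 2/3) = j - 1/3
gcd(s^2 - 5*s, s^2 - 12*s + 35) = s - 5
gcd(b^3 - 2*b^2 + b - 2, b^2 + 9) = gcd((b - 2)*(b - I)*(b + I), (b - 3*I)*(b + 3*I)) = 1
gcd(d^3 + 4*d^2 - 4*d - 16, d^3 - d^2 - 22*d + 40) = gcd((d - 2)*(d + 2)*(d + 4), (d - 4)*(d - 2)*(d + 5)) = d - 2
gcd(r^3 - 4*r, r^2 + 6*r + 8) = r + 2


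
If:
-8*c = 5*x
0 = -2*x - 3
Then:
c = 15/16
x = -3/2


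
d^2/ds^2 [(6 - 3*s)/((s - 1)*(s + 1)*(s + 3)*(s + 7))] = 12*(-3*s^7 - 30*s^6 - 30*s^5 + 465*s^4 + 1225*s^3 + 396*s^2 - 600*s + 625)/(s^12 + 30*s^11 + 360*s^10 + 2170*s^9 + 6537*s^8 + 6540*s^7 - 12520*s^6 - 32940*s^5 - 5277*s^4 + 37430*s^3 + 20160*s^2 - 13230*s - 9261)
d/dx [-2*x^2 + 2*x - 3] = 2 - 4*x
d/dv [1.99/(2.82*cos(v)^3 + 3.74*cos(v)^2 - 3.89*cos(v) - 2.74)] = (16.8354*cos(v)^2 + 14.8852*cos(v) - 7.7411)*sin(v)/(2.82*cos(v)^3 + 3.74*cos(v)^2 - 3.89*cos(v) - 2.74)^2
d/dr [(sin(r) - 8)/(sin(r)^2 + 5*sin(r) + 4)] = (16*sin(r) + cos(r)^2 + 43)*cos(r)/(sin(r)^2 + 5*sin(r) + 4)^2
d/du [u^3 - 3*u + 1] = 3*u^2 - 3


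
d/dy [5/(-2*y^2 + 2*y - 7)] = 10*(2*y - 1)/(2*y^2 - 2*y + 7)^2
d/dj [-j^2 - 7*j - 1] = -2*j - 7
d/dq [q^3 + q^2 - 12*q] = 3*q^2 + 2*q - 12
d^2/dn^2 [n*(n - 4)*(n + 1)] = 6*n - 6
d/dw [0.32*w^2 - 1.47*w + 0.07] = 0.64*w - 1.47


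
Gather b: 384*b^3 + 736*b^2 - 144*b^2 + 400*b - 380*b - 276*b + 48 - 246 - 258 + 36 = 384*b^3 + 592*b^2 - 256*b - 420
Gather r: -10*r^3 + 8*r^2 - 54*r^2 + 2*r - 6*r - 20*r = -10*r^3 - 46*r^2 - 24*r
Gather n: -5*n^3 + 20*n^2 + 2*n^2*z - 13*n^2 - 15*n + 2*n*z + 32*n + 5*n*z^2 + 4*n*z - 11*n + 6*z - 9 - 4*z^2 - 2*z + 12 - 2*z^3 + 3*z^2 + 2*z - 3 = -5*n^3 + n^2*(2*z + 7) + n*(5*z^2 + 6*z + 6) - 2*z^3 - z^2 + 6*z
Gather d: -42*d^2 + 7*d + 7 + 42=-42*d^2 + 7*d + 49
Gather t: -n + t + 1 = -n + t + 1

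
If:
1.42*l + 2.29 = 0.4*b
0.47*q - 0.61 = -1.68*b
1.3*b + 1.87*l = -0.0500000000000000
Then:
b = 1.62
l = -1.16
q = -4.51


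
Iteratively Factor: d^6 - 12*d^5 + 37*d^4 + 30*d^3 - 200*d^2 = (d - 4)*(d^5 - 8*d^4 + 5*d^3 + 50*d^2) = d*(d - 4)*(d^4 - 8*d^3 + 5*d^2 + 50*d) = d*(d - 5)*(d - 4)*(d^3 - 3*d^2 - 10*d) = d^2*(d - 5)*(d - 4)*(d^2 - 3*d - 10) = d^2*(d - 5)*(d - 4)*(d + 2)*(d - 5)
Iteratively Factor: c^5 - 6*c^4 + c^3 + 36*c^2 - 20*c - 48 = (c + 1)*(c^4 - 7*c^3 + 8*c^2 + 28*c - 48) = (c - 3)*(c + 1)*(c^3 - 4*c^2 - 4*c + 16) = (c - 3)*(c - 2)*(c + 1)*(c^2 - 2*c - 8) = (c - 4)*(c - 3)*(c - 2)*(c + 1)*(c + 2)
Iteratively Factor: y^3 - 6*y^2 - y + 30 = (y - 3)*(y^2 - 3*y - 10) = (y - 5)*(y - 3)*(y + 2)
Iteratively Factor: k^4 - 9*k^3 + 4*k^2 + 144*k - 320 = (k - 4)*(k^3 - 5*k^2 - 16*k + 80) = (k - 4)*(k + 4)*(k^2 - 9*k + 20) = (k - 5)*(k - 4)*(k + 4)*(k - 4)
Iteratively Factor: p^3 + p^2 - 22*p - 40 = (p - 5)*(p^2 + 6*p + 8) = (p - 5)*(p + 2)*(p + 4)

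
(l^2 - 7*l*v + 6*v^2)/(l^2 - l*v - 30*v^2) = (l - v)/(l + 5*v)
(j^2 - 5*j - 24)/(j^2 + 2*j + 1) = (j^2 - 5*j - 24)/(j^2 + 2*j + 1)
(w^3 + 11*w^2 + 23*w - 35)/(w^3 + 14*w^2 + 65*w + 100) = (w^2 + 6*w - 7)/(w^2 + 9*w + 20)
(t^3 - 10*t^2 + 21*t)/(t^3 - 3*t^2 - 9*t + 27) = t*(t - 7)/(t^2 - 9)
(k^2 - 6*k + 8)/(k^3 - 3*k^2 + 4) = (k - 4)/(k^2 - k - 2)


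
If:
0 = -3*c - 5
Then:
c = -5/3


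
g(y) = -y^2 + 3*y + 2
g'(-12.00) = 27.00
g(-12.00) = -178.00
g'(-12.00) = 27.00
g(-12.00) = -178.00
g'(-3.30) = 9.60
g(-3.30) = -18.79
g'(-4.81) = 12.62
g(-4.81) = -35.57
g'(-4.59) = 12.18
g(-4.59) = -32.84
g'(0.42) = 2.16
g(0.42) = 3.08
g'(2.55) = -2.10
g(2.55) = 3.15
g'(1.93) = -0.86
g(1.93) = 4.07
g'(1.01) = 0.98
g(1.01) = 4.01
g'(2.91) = -2.82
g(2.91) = 2.26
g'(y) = 3 - 2*y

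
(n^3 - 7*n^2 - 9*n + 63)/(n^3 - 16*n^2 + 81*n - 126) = (n + 3)/(n - 6)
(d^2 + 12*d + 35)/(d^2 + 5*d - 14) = (d + 5)/(d - 2)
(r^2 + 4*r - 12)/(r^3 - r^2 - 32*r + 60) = 1/(r - 5)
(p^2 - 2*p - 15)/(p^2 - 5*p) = (p + 3)/p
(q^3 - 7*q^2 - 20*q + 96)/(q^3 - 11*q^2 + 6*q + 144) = (q^2 + q - 12)/(q^2 - 3*q - 18)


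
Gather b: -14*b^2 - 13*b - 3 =-14*b^2 - 13*b - 3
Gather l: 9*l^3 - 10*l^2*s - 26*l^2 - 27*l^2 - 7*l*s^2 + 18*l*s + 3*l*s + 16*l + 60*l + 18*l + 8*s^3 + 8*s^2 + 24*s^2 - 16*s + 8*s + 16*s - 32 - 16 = 9*l^3 + l^2*(-10*s - 53) + l*(-7*s^2 + 21*s + 94) + 8*s^3 + 32*s^2 + 8*s - 48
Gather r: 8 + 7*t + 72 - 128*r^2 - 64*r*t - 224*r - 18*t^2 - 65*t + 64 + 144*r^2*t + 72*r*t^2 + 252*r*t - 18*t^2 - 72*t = r^2*(144*t - 128) + r*(72*t^2 + 188*t - 224) - 36*t^2 - 130*t + 144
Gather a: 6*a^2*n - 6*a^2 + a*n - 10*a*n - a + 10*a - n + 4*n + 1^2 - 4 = a^2*(6*n - 6) + a*(9 - 9*n) + 3*n - 3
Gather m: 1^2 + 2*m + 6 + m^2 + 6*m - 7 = m^2 + 8*m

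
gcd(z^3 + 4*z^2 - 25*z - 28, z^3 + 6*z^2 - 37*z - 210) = z + 7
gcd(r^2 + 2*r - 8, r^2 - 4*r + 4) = r - 2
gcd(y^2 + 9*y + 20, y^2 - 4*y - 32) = y + 4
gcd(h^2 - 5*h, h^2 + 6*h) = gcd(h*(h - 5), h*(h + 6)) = h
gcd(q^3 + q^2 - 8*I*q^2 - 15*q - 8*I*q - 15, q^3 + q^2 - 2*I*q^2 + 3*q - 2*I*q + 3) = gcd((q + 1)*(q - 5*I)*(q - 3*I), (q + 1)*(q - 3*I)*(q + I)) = q^2 + q*(1 - 3*I) - 3*I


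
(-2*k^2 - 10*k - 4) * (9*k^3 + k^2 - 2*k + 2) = -18*k^5 - 92*k^4 - 42*k^3 + 12*k^2 - 12*k - 8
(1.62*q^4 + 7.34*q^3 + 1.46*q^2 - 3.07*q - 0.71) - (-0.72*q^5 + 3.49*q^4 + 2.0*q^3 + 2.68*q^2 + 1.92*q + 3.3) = 0.72*q^5 - 1.87*q^4 + 5.34*q^3 - 1.22*q^2 - 4.99*q - 4.01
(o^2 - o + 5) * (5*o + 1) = 5*o^3 - 4*o^2 + 24*o + 5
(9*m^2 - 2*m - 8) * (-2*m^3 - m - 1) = -18*m^5 + 4*m^4 + 7*m^3 - 7*m^2 + 10*m + 8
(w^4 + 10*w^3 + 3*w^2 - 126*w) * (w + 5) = w^5 + 15*w^4 + 53*w^3 - 111*w^2 - 630*w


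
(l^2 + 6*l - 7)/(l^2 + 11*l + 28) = (l - 1)/(l + 4)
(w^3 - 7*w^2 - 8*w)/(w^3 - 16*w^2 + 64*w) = (w + 1)/(w - 8)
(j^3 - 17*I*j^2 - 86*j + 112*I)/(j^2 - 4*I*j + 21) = (j^2 - 10*I*j - 16)/(j + 3*I)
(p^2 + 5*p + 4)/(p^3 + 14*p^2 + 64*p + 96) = (p + 1)/(p^2 + 10*p + 24)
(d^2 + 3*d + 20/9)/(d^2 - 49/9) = (9*d^2 + 27*d + 20)/(9*d^2 - 49)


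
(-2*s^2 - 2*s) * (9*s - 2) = -18*s^3 - 14*s^2 + 4*s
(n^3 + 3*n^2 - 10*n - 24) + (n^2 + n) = n^3 + 4*n^2 - 9*n - 24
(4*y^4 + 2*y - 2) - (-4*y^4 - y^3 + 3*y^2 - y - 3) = 8*y^4 + y^3 - 3*y^2 + 3*y + 1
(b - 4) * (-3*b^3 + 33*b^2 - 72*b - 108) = -3*b^4 + 45*b^3 - 204*b^2 + 180*b + 432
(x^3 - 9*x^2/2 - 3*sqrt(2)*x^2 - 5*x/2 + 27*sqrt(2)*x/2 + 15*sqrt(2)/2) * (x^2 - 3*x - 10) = x^5 - 15*x^4/2 - 3*sqrt(2)*x^4 + x^3 + 45*sqrt(2)*x^3/2 - 3*sqrt(2)*x^2 + 105*x^2/2 - 315*sqrt(2)*x/2 + 25*x - 75*sqrt(2)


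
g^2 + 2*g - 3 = (g - 1)*(g + 3)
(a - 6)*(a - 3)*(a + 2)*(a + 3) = a^4 - 4*a^3 - 21*a^2 + 36*a + 108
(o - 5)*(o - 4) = o^2 - 9*o + 20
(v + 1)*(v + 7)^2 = v^3 + 15*v^2 + 63*v + 49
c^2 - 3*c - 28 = (c - 7)*(c + 4)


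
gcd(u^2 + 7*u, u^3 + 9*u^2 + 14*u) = u^2 + 7*u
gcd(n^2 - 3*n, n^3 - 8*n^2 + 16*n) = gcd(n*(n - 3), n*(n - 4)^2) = n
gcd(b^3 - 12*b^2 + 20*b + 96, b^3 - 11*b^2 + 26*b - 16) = b - 8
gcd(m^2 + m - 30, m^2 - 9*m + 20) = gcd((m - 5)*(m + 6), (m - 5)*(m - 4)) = m - 5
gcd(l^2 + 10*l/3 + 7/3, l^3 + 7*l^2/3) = l + 7/3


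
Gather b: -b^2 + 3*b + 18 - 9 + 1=-b^2 + 3*b + 10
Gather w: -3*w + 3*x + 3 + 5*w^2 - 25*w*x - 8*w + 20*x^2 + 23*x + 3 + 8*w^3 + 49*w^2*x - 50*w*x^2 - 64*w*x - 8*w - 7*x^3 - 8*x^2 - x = 8*w^3 + w^2*(49*x + 5) + w*(-50*x^2 - 89*x - 19) - 7*x^3 + 12*x^2 + 25*x + 6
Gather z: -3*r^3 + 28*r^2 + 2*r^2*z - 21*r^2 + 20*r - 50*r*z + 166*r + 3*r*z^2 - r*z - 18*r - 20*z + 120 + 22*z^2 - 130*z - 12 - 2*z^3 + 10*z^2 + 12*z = -3*r^3 + 7*r^2 + 168*r - 2*z^3 + z^2*(3*r + 32) + z*(2*r^2 - 51*r - 138) + 108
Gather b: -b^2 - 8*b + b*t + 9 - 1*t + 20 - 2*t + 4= -b^2 + b*(t - 8) - 3*t + 33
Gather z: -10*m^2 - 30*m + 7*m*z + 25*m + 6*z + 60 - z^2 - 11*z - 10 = -10*m^2 - 5*m - z^2 + z*(7*m - 5) + 50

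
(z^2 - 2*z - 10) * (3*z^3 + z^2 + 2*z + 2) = 3*z^5 - 5*z^4 - 30*z^3 - 12*z^2 - 24*z - 20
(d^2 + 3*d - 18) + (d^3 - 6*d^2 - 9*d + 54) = d^3 - 5*d^2 - 6*d + 36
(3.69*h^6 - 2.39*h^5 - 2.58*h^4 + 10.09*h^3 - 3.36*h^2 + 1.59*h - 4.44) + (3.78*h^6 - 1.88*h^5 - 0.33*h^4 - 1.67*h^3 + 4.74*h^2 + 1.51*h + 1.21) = 7.47*h^6 - 4.27*h^5 - 2.91*h^4 + 8.42*h^3 + 1.38*h^2 + 3.1*h - 3.23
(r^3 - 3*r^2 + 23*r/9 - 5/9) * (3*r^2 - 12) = 3*r^5 - 9*r^4 - 13*r^3/3 + 103*r^2/3 - 92*r/3 + 20/3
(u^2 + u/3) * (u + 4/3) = u^3 + 5*u^2/3 + 4*u/9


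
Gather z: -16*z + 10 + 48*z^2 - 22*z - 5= 48*z^2 - 38*z + 5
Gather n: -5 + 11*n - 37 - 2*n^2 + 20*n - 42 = -2*n^2 + 31*n - 84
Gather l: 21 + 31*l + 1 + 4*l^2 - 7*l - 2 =4*l^2 + 24*l + 20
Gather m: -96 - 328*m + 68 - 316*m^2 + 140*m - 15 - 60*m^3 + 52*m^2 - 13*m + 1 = -60*m^3 - 264*m^2 - 201*m - 42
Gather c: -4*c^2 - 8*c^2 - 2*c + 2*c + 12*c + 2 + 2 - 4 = -12*c^2 + 12*c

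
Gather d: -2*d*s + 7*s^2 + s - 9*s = -2*d*s + 7*s^2 - 8*s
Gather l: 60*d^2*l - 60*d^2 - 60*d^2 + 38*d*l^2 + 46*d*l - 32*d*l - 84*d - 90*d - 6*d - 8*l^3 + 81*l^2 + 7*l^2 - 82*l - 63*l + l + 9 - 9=-120*d^2 - 180*d - 8*l^3 + l^2*(38*d + 88) + l*(60*d^2 + 14*d - 144)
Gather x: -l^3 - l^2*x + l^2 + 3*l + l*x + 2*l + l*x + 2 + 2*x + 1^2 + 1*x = -l^3 + l^2 + 5*l + x*(-l^2 + 2*l + 3) + 3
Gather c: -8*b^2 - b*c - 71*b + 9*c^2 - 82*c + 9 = -8*b^2 - 71*b + 9*c^2 + c*(-b - 82) + 9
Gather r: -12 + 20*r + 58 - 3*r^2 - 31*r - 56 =-3*r^2 - 11*r - 10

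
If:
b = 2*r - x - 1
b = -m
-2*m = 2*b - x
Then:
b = 2*r - 1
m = 1 - 2*r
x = 0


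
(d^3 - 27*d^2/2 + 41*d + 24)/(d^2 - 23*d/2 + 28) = (2*d^2 - 11*d - 6)/(2*d - 7)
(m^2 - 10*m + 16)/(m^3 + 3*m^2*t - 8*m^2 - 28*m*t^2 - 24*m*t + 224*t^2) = (2 - m)/(-m^2 - 3*m*t + 28*t^2)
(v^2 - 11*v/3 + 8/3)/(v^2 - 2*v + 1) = (v - 8/3)/(v - 1)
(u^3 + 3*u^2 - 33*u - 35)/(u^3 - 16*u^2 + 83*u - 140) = (u^2 + 8*u + 7)/(u^2 - 11*u + 28)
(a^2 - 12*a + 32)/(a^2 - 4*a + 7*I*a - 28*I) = (a - 8)/(a + 7*I)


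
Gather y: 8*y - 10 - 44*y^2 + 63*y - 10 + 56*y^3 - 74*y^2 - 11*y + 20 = 56*y^3 - 118*y^2 + 60*y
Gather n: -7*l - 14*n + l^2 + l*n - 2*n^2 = l^2 - 7*l - 2*n^2 + n*(l - 14)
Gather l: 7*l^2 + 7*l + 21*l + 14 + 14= 7*l^2 + 28*l + 28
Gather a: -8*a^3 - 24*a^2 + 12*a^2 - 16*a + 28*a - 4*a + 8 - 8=-8*a^3 - 12*a^2 + 8*a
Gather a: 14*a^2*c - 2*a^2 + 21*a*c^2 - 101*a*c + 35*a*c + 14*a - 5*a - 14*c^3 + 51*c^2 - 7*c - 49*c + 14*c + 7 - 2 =a^2*(14*c - 2) + a*(21*c^2 - 66*c + 9) - 14*c^3 + 51*c^2 - 42*c + 5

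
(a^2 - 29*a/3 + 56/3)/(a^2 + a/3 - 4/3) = (3*a^2 - 29*a + 56)/(3*a^2 + a - 4)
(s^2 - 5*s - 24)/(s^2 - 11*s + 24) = (s + 3)/(s - 3)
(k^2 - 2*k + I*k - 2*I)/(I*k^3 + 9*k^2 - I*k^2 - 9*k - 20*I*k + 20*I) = (-I*k^2 + k*(1 + 2*I) - 2)/(k^3 - k^2*(1 + 9*I) + k*(-20 + 9*I) + 20)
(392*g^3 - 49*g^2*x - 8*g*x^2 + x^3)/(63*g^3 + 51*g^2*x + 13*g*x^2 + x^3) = (56*g^2 - 15*g*x + x^2)/(9*g^2 + 6*g*x + x^2)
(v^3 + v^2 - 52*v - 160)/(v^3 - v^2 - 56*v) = (v^2 + 9*v + 20)/(v*(v + 7))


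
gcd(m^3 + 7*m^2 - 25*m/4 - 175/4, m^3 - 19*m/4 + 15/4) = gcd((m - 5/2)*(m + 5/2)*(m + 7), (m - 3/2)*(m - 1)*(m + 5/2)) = m + 5/2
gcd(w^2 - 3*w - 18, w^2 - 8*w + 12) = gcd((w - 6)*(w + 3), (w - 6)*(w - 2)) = w - 6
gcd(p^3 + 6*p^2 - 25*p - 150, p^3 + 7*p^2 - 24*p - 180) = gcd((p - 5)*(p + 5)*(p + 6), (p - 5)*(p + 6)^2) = p^2 + p - 30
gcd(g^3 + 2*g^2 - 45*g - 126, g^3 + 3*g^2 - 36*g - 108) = g^2 + 9*g + 18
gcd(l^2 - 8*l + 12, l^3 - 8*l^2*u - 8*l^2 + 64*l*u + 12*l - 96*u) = l^2 - 8*l + 12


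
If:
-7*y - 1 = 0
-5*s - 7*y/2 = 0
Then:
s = 1/10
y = -1/7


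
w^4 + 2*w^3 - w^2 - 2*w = w*(w - 1)*(w + 1)*(w + 2)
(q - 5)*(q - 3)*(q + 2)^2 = q^4 - 4*q^3 - 13*q^2 + 28*q + 60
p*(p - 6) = p^2 - 6*p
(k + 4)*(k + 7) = k^2 + 11*k + 28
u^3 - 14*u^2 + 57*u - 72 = (u - 8)*(u - 3)^2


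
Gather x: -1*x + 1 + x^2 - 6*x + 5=x^2 - 7*x + 6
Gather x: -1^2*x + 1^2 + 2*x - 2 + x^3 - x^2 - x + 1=x^3 - x^2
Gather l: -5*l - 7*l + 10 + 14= 24 - 12*l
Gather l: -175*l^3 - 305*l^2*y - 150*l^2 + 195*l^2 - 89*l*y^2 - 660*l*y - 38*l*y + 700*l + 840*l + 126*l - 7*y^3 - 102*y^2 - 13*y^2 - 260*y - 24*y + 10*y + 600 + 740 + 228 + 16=-175*l^3 + l^2*(45 - 305*y) + l*(-89*y^2 - 698*y + 1666) - 7*y^3 - 115*y^2 - 274*y + 1584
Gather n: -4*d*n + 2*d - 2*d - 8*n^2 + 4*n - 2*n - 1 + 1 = -8*n^2 + n*(2 - 4*d)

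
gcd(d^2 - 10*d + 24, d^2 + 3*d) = 1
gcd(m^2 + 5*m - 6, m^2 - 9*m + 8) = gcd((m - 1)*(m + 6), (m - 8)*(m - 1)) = m - 1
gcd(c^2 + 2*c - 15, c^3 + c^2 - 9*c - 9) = c - 3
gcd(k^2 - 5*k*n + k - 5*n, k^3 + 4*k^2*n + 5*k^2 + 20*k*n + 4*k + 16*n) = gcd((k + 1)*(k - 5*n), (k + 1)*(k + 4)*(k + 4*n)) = k + 1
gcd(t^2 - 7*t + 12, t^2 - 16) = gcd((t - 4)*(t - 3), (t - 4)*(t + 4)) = t - 4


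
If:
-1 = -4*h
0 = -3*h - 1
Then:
No Solution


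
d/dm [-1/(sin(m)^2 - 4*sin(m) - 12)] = 2*(sin(m) - 2)*cos(m)/((sin(m) - 6)^2*(sin(m) + 2)^2)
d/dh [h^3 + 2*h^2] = h*(3*h + 4)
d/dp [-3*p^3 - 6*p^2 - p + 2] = -9*p^2 - 12*p - 1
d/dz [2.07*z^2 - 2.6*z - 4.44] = 4.14*z - 2.6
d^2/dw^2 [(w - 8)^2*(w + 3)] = 6*w - 26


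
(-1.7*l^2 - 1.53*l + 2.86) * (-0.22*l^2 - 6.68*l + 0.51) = 0.374*l^4 + 11.6926*l^3 + 8.7242*l^2 - 19.8851*l + 1.4586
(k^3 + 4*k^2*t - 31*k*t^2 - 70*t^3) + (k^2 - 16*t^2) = k^3 + 4*k^2*t + k^2 - 31*k*t^2 - 70*t^3 - 16*t^2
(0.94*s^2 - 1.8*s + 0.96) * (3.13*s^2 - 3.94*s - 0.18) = 2.9422*s^4 - 9.3376*s^3 + 9.9276*s^2 - 3.4584*s - 0.1728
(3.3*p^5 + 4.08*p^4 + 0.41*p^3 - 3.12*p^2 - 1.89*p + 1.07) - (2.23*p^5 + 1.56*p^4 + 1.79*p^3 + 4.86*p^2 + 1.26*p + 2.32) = 1.07*p^5 + 2.52*p^4 - 1.38*p^3 - 7.98*p^2 - 3.15*p - 1.25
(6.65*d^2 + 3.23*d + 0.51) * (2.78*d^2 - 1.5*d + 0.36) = 18.487*d^4 - 0.995600000000001*d^3 - 1.0332*d^2 + 0.3978*d + 0.1836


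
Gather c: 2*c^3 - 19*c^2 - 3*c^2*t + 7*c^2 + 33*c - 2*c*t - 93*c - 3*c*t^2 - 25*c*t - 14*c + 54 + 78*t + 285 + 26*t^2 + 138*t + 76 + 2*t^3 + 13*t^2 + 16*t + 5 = 2*c^3 + c^2*(-3*t - 12) + c*(-3*t^2 - 27*t - 74) + 2*t^3 + 39*t^2 + 232*t + 420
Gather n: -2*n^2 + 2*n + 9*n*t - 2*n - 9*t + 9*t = -2*n^2 + 9*n*t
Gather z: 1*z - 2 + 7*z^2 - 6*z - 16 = 7*z^2 - 5*z - 18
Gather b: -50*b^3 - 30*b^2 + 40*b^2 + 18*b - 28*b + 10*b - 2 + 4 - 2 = -50*b^3 + 10*b^2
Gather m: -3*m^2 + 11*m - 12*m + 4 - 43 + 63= -3*m^2 - m + 24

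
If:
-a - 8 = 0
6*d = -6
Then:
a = -8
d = -1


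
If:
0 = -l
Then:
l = 0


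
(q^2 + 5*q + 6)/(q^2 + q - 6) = (q + 2)/(q - 2)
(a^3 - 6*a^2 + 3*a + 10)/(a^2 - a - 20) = (a^2 - a - 2)/(a + 4)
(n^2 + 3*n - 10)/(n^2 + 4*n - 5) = (n - 2)/(n - 1)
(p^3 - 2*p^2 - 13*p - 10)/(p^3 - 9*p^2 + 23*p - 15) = (p^2 + 3*p + 2)/(p^2 - 4*p + 3)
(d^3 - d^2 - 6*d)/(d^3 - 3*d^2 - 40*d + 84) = d*(d^2 - d - 6)/(d^3 - 3*d^2 - 40*d + 84)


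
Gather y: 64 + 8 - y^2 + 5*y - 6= -y^2 + 5*y + 66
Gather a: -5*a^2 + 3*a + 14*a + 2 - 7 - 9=-5*a^2 + 17*a - 14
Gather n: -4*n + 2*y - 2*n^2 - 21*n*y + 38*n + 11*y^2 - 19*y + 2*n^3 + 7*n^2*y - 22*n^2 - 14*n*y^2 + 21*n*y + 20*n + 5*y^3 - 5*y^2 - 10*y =2*n^3 + n^2*(7*y - 24) + n*(54 - 14*y^2) + 5*y^3 + 6*y^2 - 27*y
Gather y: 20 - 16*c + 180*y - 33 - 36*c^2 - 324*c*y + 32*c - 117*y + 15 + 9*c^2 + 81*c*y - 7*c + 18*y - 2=-27*c^2 + 9*c + y*(81 - 243*c)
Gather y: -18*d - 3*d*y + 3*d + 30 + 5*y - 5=-15*d + y*(5 - 3*d) + 25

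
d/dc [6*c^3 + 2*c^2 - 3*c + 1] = 18*c^2 + 4*c - 3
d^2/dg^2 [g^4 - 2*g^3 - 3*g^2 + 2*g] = 12*g^2 - 12*g - 6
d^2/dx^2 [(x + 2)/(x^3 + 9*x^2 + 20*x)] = 2*(3*x^5 + 39*x^4 + 205*x^3 + 606*x^2 + 1080*x + 800)/(x^3*(x^6 + 27*x^5 + 303*x^4 + 1809*x^3 + 6060*x^2 + 10800*x + 8000))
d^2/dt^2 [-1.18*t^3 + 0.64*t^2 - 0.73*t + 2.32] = 1.28 - 7.08*t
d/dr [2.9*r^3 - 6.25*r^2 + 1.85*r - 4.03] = 8.7*r^2 - 12.5*r + 1.85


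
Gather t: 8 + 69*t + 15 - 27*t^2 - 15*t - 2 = -27*t^2 + 54*t + 21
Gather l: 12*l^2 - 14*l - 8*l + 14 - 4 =12*l^2 - 22*l + 10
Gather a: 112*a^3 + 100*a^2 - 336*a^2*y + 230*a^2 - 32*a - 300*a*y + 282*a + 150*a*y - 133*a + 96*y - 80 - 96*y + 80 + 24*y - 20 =112*a^3 + a^2*(330 - 336*y) + a*(117 - 150*y) + 24*y - 20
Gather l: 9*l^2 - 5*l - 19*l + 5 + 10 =9*l^2 - 24*l + 15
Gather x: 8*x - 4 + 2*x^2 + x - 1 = 2*x^2 + 9*x - 5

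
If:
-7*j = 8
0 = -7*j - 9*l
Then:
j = -8/7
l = 8/9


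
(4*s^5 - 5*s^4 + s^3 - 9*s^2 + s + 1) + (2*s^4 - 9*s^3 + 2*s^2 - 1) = 4*s^5 - 3*s^4 - 8*s^3 - 7*s^2 + s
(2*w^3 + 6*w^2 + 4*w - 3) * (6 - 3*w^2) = -6*w^5 - 18*w^4 + 45*w^2 + 24*w - 18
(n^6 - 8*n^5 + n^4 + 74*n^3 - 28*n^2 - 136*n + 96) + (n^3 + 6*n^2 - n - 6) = n^6 - 8*n^5 + n^4 + 75*n^3 - 22*n^2 - 137*n + 90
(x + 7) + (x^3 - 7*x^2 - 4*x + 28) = x^3 - 7*x^2 - 3*x + 35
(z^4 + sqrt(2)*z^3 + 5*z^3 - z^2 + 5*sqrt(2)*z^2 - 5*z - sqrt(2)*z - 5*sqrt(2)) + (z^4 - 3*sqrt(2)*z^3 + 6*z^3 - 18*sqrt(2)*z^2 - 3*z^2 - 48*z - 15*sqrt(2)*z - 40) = 2*z^4 - 2*sqrt(2)*z^3 + 11*z^3 - 13*sqrt(2)*z^2 - 4*z^2 - 53*z - 16*sqrt(2)*z - 40 - 5*sqrt(2)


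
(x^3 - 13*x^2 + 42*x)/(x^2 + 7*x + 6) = x*(x^2 - 13*x + 42)/(x^2 + 7*x + 6)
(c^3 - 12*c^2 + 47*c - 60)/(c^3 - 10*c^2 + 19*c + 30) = (c^2 - 7*c + 12)/(c^2 - 5*c - 6)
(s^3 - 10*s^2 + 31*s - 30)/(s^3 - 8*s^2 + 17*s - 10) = (s - 3)/(s - 1)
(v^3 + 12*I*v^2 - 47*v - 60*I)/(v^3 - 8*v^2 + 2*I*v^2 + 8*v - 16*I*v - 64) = (v^2 + 8*I*v - 15)/(v^2 - 2*v*(4 + I) + 16*I)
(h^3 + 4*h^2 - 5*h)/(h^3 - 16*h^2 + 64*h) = (h^2 + 4*h - 5)/(h^2 - 16*h + 64)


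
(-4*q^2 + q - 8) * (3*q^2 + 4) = -12*q^4 + 3*q^3 - 40*q^2 + 4*q - 32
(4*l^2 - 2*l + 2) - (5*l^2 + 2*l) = -l^2 - 4*l + 2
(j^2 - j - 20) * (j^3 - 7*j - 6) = j^5 - j^4 - 27*j^3 + j^2 + 146*j + 120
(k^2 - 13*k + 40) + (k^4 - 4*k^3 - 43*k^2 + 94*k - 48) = k^4 - 4*k^3 - 42*k^2 + 81*k - 8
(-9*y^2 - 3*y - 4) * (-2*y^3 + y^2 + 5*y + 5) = 18*y^5 - 3*y^4 - 40*y^3 - 64*y^2 - 35*y - 20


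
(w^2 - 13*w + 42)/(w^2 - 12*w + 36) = (w - 7)/(w - 6)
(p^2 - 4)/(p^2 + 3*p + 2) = (p - 2)/(p + 1)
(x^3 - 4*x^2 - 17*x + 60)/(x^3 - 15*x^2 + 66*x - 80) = (x^2 + x - 12)/(x^2 - 10*x + 16)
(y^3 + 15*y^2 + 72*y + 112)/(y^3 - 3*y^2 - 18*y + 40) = (y^2 + 11*y + 28)/(y^2 - 7*y + 10)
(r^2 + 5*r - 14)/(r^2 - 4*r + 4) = (r + 7)/(r - 2)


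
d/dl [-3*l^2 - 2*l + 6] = -6*l - 2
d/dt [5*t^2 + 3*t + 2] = 10*t + 3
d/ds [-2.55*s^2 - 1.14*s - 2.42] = -5.1*s - 1.14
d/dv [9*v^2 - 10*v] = 18*v - 10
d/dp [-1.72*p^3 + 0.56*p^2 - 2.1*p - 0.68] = -5.16*p^2 + 1.12*p - 2.1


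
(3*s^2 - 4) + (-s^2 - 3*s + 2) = 2*s^2 - 3*s - 2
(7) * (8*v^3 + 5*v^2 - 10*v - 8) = 56*v^3 + 35*v^2 - 70*v - 56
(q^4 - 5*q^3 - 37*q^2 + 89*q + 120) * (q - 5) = q^5 - 10*q^4 - 12*q^3 + 274*q^2 - 325*q - 600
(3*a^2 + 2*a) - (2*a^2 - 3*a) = a^2 + 5*a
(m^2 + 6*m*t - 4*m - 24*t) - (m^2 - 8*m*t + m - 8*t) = 14*m*t - 5*m - 16*t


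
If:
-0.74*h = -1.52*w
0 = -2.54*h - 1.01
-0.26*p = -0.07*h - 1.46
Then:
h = -0.40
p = 5.51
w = -0.19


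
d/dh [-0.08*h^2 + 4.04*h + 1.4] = 4.04 - 0.16*h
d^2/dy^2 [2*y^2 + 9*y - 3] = 4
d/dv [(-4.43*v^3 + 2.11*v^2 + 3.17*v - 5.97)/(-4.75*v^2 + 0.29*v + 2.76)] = (21.0425*v^4 - 2.5694*v^3 - 21.011*v^2 - 45.0678*v + 10.4805)/(22.5625*v^4 - 2.755*v^3 - 26.1359*v^2 + 1.6008*v + 7.6176)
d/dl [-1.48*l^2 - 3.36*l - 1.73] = -2.96*l - 3.36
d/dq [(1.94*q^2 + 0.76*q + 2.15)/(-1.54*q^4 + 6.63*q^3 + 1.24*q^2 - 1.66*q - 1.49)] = (5.9752*q^5 - 9.351*q^4 + 3.1664*q^3 - 46.9263*q^2 - 11.1132*q + 2.4366)/(2.3716*q^8 - 20.4204*q^7 + 40.1377*q^6 + 21.5552*q^5 - 15.8848*q^4 - 23.8742*q^3 - 0.9396*q^2 + 4.9468*q + 2.2201)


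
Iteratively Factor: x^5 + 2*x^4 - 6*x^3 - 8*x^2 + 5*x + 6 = (x - 2)*(x^4 + 4*x^3 + 2*x^2 - 4*x - 3) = (x - 2)*(x + 1)*(x^3 + 3*x^2 - x - 3) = (x - 2)*(x + 1)*(x + 3)*(x^2 - 1) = (x - 2)*(x - 1)*(x + 1)*(x + 3)*(x + 1)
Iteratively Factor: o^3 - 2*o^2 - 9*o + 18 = (o - 2)*(o^2 - 9) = (o - 3)*(o - 2)*(o + 3)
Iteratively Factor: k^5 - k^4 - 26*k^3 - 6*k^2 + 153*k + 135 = (k - 3)*(k^4 + 2*k^3 - 20*k^2 - 66*k - 45) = (k - 3)*(k + 3)*(k^3 - k^2 - 17*k - 15) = (k - 3)*(k + 3)^2*(k^2 - 4*k - 5) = (k - 5)*(k - 3)*(k + 3)^2*(k + 1)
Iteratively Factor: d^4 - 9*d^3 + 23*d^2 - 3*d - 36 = (d - 3)*(d^3 - 6*d^2 + 5*d + 12) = (d - 4)*(d - 3)*(d^2 - 2*d - 3) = (d - 4)*(d - 3)^2*(d + 1)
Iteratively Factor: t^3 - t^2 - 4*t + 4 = (t + 2)*(t^2 - 3*t + 2) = (t - 1)*(t + 2)*(t - 2)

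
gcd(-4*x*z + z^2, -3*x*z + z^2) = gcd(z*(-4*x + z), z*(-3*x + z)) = z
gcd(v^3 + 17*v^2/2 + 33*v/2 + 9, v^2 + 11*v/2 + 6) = v + 3/2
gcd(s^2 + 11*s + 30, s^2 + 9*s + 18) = s + 6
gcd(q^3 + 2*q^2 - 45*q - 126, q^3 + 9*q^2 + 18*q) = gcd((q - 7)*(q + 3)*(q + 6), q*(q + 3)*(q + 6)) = q^2 + 9*q + 18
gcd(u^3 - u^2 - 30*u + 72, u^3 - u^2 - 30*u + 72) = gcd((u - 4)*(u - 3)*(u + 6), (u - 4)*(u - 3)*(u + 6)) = u^3 - u^2 - 30*u + 72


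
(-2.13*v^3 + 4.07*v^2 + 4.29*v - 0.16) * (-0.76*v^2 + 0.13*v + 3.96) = 1.6188*v^5 - 3.3701*v^4 - 11.1661*v^3 + 16.7965*v^2 + 16.9676*v - 0.6336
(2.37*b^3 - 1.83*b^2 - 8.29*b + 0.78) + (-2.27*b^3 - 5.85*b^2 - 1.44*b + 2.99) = 0.1*b^3 - 7.68*b^2 - 9.73*b + 3.77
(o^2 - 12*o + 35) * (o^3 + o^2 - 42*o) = o^5 - 11*o^4 - 19*o^3 + 539*o^2 - 1470*o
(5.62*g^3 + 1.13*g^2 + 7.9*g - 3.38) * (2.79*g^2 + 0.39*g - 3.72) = 15.6798*g^5 + 5.3445*g^4 + 1.5753*g^3 - 10.5528*g^2 - 30.7062*g + 12.5736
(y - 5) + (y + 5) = 2*y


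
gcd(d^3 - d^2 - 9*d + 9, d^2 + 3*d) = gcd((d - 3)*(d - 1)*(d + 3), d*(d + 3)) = d + 3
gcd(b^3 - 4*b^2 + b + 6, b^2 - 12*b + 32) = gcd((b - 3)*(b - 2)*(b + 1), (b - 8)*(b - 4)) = 1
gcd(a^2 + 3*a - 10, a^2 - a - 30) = a + 5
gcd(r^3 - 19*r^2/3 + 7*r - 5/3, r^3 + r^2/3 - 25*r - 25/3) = r - 5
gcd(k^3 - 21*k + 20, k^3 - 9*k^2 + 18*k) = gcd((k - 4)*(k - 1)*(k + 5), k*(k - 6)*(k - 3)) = 1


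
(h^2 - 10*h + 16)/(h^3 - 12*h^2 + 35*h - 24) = (h - 2)/(h^2 - 4*h + 3)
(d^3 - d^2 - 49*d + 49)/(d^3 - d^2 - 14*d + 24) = (d^3 - d^2 - 49*d + 49)/(d^3 - d^2 - 14*d + 24)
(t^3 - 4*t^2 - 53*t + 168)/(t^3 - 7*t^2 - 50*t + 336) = (t - 3)/(t - 6)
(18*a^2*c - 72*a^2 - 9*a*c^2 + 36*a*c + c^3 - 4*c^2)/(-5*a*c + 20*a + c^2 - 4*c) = (-18*a^2 + 9*a*c - c^2)/(5*a - c)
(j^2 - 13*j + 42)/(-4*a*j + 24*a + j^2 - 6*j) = (7 - j)/(4*a - j)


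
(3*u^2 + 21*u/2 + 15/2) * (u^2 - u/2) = 3*u^4 + 9*u^3 + 9*u^2/4 - 15*u/4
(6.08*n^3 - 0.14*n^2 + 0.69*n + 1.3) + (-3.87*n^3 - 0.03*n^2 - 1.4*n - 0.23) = 2.21*n^3 - 0.17*n^2 - 0.71*n + 1.07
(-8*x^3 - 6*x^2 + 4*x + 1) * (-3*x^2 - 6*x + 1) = 24*x^5 + 66*x^4 + 16*x^3 - 33*x^2 - 2*x + 1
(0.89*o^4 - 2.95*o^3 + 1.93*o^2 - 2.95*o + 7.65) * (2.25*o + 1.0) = 2.0025*o^5 - 5.7475*o^4 + 1.3925*o^3 - 4.7075*o^2 + 14.2625*o + 7.65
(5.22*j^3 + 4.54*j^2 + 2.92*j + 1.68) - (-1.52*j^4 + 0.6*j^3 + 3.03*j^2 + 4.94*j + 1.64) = 1.52*j^4 + 4.62*j^3 + 1.51*j^2 - 2.02*j + 0.04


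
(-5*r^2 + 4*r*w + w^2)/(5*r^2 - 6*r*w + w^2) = (-5*r - w)/(5*r - w)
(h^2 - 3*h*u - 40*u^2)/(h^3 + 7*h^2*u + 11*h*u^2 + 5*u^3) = (h - 8*u)/(h^2 + 2*h*u + u^2)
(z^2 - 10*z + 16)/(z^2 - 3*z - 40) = (z - 2)/(z + 5)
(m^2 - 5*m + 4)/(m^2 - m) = (m - 4)/m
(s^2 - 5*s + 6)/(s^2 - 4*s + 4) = (s - 3)/(s - 2)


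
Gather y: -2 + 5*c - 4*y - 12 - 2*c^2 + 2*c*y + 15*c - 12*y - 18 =-2*c^2 + 20*c + y*(2*c - 16) - 32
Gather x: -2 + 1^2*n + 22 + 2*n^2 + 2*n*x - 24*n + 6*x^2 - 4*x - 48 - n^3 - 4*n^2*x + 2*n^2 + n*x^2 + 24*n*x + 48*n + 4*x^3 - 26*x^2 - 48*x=-n^3 + 4*n^2 + 25*n + 4*x^3 + x^2*(n - 20) + x*(-4*n^2 + 26*n - 52) - 28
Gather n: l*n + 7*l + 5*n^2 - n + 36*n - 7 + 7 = 7*l + 5*n^2 + n*(l + 35)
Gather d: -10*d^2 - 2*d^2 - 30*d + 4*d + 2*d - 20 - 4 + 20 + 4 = -12*d^2 - 24*d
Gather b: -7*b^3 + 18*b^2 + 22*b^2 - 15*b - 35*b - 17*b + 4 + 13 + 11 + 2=-7*b^3 + 40*b^2 - 67*b + 30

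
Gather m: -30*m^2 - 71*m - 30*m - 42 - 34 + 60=-30*m^2 - 101*m - 16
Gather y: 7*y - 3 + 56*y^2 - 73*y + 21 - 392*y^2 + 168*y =-336*y^2 + 102*y + 18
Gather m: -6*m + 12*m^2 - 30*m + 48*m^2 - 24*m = 60*m^2 - 60*m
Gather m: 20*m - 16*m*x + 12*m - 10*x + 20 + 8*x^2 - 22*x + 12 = m*(32 - 16*x) + 8*x^2 - 32*x + 32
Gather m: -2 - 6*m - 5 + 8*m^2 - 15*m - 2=8*m^2 - 21*m - 9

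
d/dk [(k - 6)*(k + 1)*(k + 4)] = 3*k^2 - 2*k - 26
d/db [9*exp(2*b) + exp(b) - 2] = (18*exp(b) + 1)*exp(b)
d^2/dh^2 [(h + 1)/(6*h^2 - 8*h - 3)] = 4*((1 - 9*h)*(-6*h^2 + 8*h + 3) - 8*(h + 1)*(3*h - 2)^2)/(-6*h^2 + 8*h + 3)^3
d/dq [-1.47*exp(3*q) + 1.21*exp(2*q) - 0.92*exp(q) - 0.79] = (-4.41*exp(2*q) + 2.42*exp(q) - 0.92)*exp(q)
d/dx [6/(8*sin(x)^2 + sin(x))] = -(96/tan(x) + 6*cos(x)/sin(x)^2)/(8*sin(x) + 1)^2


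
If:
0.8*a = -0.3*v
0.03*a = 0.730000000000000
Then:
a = 24.33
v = -64.89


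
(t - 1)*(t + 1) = t^2 - 1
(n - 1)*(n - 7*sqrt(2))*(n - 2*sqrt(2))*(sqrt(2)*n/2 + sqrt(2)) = sqrt(2)*n^4/2 - 9*n^3 + sqrt(2)*n^3/2 - 9*n^2 + 13*sqrt(2)*n^2 + 18*n + 14*sqrt(2)*n - 28*sqrt(2)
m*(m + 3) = m^2 + 3*m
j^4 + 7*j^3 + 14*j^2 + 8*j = j*(j + 1)*(j + 2)*(j + 4)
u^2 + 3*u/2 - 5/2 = (u - 1)*(u + 5/2)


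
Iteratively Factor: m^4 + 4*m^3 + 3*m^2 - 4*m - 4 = (m - 1)*(m^3 + 5*m^2 + 8*m + 4) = (m - 1)*(m + 2)*(m^2 + 3*m + 2) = (m - 1)*(m + 1)*(m + 2)*(m + 2)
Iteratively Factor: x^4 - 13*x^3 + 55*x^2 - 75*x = (x - 5)*(x^3 - 8*x^2 + 15*x) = x*(x - 5)*(x^2 - 8*x + 15) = x*(x - 5)*(x - 3)*(x - 5)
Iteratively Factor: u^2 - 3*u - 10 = (u - 5)*(u + 2)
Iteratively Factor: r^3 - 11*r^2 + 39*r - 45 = (r - 3)*(r^2 - 8*r + 15) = (r - 3)^2*(r - 5)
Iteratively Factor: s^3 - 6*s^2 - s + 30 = (s - 3)*(s^2 - 3*s - 10) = (s - 3)*(s + 2)*(s - 5)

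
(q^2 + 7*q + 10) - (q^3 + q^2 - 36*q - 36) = -q^3 + 43*q + 46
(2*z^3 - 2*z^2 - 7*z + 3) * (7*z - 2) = 14*z^4 - 18*z^3 - 45*z^2 + 35*z - 6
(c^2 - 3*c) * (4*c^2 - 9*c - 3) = 4*c^4 - 21*c^3 + 24*c^2 + 9*c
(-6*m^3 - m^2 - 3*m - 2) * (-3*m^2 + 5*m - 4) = 18*m^5 - 27*m^4 + 28*m^3 - 5*m^2 + 2*m + 8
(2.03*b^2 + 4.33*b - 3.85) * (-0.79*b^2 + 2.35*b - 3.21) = -1.6037*b^4 + 1.3498*b^3 + 6.7007*b^2 - 22.9468*b + 12.3585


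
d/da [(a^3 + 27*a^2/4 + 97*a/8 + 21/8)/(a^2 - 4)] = (8*a^4 - 193*a^2 - 474*a - 388)/(8*(a^4 - 8*a^2 + 16))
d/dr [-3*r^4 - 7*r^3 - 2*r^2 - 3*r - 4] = -12*r^3 - 21*r^2 - 4*r - 3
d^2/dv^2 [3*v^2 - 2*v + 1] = 6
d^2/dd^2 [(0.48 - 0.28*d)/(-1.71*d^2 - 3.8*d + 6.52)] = ((0.28*d - 0.48)*(3.42*d + 3.8)*(6.84*d + 7.6) - (2.8728*d + 0.4864)*(1.71*d^2 + 3.8*d - 6.52))/(1.71*d^2 + 3.8*d - 6.52)^3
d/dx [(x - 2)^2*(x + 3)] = (x - 2)*(3*x + 4)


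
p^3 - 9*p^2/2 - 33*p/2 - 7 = (p - 7)*(p + 1/2)*(p + 2)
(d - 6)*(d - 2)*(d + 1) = d^3 - 7*d^2 + 4*d + 12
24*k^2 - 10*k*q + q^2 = (-6*k + q)*(-4*k + q)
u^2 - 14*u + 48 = (u - 8)*(u - 6)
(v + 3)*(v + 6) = v^2 + 9*v + 18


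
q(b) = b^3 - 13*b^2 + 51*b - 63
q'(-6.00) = 315.00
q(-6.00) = -1053.00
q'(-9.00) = 528.00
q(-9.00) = -2304.00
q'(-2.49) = 134.34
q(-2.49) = -286.03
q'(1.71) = 15.31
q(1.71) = -8.80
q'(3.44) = -2.94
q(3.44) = -0.69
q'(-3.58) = 182.53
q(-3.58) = -458.08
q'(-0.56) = 66.50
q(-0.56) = -95.81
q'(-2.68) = 142.23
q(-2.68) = -312.30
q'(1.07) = 26.61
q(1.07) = -22.09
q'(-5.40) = 278.88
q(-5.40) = -874.94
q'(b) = 3*b^2 - 26*b + 51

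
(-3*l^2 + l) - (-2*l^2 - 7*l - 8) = -l^2 + 8*l + 8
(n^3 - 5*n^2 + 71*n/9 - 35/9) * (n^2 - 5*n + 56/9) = n^5 - 10*n^4 + 352*n^3/9 - 670*n^2/9 + 5551*n/81 - 1960/81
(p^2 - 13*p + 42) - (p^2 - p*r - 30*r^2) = p*r - 13*p + 30*r^2 + 42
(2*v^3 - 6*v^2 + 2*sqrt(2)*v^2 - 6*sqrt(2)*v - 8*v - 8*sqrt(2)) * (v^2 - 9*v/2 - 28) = 2*v^5 - 15*v^4 + 2*sqrt(2)*v^4 - 37*v^3 - 15*sqrt(2)*v^3 - 37*sqrt(2)*v^2 + 204*v^2 + 224*v + 204*sqrt(2)*v + 224*sqrt(2)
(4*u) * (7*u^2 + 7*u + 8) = 28*u^3 + 28*u^2 + 32*u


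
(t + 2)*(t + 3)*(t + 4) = t^3 + 9*t^2 + 26*t + 24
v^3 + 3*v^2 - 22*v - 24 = (v - 4)*(v + 1)*(v + 6)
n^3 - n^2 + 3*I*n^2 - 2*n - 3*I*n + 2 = (n - 1)*(n + I)*(n + 2*I)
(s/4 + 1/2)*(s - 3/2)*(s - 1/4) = s^3/4 + s^2/16 - 25*s/32 + 3/16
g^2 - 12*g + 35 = (g - 7)*(g - 5)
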